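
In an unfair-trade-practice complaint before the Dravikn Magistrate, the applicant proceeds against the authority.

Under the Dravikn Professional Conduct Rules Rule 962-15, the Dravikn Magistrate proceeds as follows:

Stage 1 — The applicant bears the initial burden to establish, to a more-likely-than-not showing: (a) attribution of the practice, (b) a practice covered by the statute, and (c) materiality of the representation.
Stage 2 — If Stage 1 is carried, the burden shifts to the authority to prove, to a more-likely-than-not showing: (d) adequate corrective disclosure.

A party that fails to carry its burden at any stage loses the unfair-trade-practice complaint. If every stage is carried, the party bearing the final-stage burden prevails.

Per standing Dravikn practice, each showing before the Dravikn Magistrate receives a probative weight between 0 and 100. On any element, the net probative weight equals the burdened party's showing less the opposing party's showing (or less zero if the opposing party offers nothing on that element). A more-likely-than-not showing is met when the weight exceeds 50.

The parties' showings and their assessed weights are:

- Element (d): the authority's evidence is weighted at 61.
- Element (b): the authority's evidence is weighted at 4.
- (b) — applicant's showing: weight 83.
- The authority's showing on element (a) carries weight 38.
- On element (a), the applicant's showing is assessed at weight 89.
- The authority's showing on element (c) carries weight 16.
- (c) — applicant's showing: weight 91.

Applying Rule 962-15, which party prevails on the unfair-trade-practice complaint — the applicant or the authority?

At Stage 1 the applicant must meet a more-likely-than-not showing (weight exceeds 50): on (a) the weight is 89 less the opposing 38 gives net 51, > 50, so (a) meets the standard; on (b) the weight is 83 less the opposing 4 gives net 79, > 50, so (b) meets the standard; on (c) the weight is 91 less the opposing 16 gives net 75, which does exceed 50, so (c) meets the standard.
  The applicant carries Stage 1; the authority now bears the burden.
At Stage 2 the authority must meet a more-likely-than-not showing (weight exceeds 50): on (d) the weight is 61, which does exceed 50, so (d) meets the standard.
  All elements met at the final stage.
Every stage carried; the authority prevails.

authority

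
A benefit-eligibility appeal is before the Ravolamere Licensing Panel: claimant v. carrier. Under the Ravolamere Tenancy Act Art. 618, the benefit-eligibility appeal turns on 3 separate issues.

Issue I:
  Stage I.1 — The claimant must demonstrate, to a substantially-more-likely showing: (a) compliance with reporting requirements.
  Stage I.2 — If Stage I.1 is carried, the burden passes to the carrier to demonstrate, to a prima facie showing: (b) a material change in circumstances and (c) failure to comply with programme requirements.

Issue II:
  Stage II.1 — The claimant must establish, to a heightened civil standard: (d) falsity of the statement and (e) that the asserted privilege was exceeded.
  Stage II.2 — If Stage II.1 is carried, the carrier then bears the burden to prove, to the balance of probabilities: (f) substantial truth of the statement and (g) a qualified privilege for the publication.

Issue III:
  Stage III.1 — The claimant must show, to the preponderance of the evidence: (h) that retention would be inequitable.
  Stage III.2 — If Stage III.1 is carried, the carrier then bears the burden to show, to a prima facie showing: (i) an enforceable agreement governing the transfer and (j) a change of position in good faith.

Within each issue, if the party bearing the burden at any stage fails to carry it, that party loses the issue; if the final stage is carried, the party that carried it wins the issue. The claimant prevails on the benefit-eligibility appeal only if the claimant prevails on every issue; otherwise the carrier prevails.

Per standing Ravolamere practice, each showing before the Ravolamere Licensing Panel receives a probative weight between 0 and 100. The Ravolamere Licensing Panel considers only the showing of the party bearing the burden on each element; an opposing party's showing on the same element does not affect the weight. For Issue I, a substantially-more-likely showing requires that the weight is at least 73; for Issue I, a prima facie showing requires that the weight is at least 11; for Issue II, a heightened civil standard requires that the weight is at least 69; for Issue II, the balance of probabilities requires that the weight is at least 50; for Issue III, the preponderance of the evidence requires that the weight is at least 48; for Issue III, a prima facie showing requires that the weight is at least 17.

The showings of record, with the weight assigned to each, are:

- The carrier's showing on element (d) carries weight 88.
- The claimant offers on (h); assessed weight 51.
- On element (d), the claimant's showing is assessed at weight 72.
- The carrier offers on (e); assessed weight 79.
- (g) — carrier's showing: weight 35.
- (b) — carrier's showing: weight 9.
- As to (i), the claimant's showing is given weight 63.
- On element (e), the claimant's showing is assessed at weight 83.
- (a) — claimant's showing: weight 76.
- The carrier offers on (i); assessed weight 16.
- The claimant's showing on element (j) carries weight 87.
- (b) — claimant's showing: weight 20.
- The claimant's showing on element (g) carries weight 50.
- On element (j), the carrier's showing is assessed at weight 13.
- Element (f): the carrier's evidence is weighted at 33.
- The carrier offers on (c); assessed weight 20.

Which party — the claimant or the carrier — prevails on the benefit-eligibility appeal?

claimant

— Issue I —
Stage I.1 (claimant, a substantially-more-likely showing, weight is at least 73): (a) 76 ≥ 73 — meets.
  Stage I.1 is satisfied; the onus moves to the carrier.
Stage I.2 (carrier, a prima facie showing, weight is at least 11): (b) 9 (claimant's 20 disregarded) < 11 — fails; (c) 20 ≥ 11 — meets.
  Not every element is met, so the carrier fails to carry Stage I.2.
The claimant prevails on this issue.
— Issue II —
Stage II.1 — burden on claimant; standard: a heightened civil standard (weight is at least 69).
    (d): 72 (carrier's 88 disregarded) ≥ 69 [met]
    (e): 83 (carrier's 79 disregarded) ≥ 69 [met]
  The claimant carries Stage II.1; the carrier now bears the burden.
Stage II.2 — burden on carrier; standard: the balance of probabilities (weight is at least 50).
    (f): 33 < 50 [not met]
    (g): 35 (claimant's 50 disregarded) < 50 [not met]
  Stage II.2 not carried; the carrier fails its burden.
The claimant prevails on this issue.
— Issue III —
Stage III.1 (claimant, the preponderance of the evidence, weight is at least 48): (h) 51 ≥ 48 — meets.
  All elements met. The burden passes to the carrier.
Stage III.2 (carrier, a prima facie showing, weight is at least 17): (i) 16 (claimant's 63 disregarded) < 17 — fails; (j) 13 (claimant's 87 disregarded) < 17 — fails.
  The carrier does not carry Stage III.2.
The analysis ends at Stage III.2; the claimant prevails on this issue.
Per-issue: Issue I → claimant; Issue II → claimant; Issue III → claimant. The claimant must prevail on every issue; overall, the claimant prevails.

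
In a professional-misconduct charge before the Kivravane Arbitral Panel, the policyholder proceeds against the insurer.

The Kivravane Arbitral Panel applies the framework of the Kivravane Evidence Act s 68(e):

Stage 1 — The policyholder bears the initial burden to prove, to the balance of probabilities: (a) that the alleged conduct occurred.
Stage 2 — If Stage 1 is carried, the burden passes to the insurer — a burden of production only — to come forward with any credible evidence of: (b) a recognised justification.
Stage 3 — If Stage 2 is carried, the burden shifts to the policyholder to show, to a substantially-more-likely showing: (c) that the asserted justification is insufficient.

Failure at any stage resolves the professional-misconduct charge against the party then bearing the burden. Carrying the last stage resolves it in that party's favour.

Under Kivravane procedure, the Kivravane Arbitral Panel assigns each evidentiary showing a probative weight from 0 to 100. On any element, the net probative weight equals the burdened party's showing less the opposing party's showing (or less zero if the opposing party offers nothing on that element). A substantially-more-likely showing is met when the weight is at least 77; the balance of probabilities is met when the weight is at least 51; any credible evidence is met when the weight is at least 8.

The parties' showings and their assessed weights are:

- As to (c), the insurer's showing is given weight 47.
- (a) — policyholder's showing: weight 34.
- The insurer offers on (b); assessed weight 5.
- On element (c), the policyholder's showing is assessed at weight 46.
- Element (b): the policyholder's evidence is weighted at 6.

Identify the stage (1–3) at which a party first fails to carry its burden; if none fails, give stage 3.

stage 1

At Stage 1 the policyholder must meet the balance of probabilities (weight is at least 51): on (a) the weight is 34, < 51, so (a) does not meet the standard.
  Stage 1 not carried; the policyholder fails its burden.
The insurer prevails.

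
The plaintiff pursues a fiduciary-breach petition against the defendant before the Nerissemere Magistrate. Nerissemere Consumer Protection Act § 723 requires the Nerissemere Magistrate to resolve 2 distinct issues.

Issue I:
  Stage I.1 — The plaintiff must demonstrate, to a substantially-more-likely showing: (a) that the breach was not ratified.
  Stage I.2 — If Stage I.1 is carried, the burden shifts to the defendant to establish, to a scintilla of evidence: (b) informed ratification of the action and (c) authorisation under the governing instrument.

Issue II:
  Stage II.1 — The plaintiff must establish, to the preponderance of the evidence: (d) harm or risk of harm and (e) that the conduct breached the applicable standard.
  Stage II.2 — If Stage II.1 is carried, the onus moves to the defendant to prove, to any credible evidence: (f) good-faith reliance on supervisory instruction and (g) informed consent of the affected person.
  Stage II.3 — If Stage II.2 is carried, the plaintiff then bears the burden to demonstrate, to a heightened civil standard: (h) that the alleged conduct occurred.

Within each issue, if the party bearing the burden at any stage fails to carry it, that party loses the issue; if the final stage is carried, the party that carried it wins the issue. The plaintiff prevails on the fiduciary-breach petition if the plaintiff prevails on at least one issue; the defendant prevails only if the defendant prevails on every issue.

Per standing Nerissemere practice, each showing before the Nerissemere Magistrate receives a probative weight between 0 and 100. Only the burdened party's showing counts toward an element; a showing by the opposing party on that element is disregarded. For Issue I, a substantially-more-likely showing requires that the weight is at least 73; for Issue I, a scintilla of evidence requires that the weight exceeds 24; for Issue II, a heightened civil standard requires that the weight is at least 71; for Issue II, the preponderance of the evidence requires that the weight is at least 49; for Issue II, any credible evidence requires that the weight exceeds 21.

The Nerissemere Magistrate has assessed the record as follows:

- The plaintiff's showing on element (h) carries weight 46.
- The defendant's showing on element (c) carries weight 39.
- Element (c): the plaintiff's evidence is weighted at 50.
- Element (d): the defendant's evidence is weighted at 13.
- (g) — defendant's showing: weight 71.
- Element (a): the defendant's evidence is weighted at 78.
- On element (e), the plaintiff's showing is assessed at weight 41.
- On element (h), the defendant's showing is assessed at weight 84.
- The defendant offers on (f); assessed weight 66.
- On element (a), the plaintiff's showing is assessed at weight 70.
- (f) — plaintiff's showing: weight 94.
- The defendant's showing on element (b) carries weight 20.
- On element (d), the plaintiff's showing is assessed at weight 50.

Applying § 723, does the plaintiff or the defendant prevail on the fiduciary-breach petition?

— Issue I —
Stage I.1 — burden on plaintiff; standard: a substantially-more-likely showing (weight is at least 73).
    (a): 70 (defendant's 78 disregarded) < 73 [not met]
  Not every element is met, so the plaintiff fails to carry Stage I.1.
The analysis ends at Stage I.1; the defendant prevails on this issue.
— Issue II —
Stage II.1 (plaintiff, the preponderance of the evidence, weight is at least 49): (d) 50 (defendant's 13 disregarded) ≥ 49 — meets; (e) 41 < 49 — fails.
  The plaintiff does not carry Stage II.1.
So the defendant prevails on this issue.
Per-issue: Issue I → defendant; Issue II → defendant. The plaintiff must prevail on at least one issue; overall, the defendant prevails.

defendant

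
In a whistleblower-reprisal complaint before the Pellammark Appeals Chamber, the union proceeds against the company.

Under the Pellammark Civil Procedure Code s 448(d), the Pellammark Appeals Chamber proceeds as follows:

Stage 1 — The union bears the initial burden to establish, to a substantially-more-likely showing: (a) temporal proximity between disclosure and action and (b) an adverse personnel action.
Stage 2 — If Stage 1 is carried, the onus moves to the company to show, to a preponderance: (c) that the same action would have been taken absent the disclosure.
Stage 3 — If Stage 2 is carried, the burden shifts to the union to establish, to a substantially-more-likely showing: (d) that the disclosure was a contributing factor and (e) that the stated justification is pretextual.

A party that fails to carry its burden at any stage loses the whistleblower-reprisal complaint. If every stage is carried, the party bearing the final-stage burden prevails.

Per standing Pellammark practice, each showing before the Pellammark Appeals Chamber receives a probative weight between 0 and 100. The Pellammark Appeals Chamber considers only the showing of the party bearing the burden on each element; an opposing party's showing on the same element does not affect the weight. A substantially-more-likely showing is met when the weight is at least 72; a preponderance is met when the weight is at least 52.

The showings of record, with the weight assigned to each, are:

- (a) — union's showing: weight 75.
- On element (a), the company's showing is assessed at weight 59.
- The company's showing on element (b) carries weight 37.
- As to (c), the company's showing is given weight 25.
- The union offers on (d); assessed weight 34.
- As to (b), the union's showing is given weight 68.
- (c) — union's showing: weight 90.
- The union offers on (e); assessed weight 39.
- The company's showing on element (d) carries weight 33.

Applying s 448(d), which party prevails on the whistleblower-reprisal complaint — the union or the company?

At Stage 1 the union must meet a substantially-more-likely showing (weight is at least 72): on (a) the weight is 75 (the company's 59 is given no effect), ≥ 72, so (a) meets the standard; on (b) the weight is 68 (the company's 37 is given no effect), < 72, so (b) does not meet the standard.
  The union does not carry Stage 1.
The analysis ends at Stage 1; the company prevails.

company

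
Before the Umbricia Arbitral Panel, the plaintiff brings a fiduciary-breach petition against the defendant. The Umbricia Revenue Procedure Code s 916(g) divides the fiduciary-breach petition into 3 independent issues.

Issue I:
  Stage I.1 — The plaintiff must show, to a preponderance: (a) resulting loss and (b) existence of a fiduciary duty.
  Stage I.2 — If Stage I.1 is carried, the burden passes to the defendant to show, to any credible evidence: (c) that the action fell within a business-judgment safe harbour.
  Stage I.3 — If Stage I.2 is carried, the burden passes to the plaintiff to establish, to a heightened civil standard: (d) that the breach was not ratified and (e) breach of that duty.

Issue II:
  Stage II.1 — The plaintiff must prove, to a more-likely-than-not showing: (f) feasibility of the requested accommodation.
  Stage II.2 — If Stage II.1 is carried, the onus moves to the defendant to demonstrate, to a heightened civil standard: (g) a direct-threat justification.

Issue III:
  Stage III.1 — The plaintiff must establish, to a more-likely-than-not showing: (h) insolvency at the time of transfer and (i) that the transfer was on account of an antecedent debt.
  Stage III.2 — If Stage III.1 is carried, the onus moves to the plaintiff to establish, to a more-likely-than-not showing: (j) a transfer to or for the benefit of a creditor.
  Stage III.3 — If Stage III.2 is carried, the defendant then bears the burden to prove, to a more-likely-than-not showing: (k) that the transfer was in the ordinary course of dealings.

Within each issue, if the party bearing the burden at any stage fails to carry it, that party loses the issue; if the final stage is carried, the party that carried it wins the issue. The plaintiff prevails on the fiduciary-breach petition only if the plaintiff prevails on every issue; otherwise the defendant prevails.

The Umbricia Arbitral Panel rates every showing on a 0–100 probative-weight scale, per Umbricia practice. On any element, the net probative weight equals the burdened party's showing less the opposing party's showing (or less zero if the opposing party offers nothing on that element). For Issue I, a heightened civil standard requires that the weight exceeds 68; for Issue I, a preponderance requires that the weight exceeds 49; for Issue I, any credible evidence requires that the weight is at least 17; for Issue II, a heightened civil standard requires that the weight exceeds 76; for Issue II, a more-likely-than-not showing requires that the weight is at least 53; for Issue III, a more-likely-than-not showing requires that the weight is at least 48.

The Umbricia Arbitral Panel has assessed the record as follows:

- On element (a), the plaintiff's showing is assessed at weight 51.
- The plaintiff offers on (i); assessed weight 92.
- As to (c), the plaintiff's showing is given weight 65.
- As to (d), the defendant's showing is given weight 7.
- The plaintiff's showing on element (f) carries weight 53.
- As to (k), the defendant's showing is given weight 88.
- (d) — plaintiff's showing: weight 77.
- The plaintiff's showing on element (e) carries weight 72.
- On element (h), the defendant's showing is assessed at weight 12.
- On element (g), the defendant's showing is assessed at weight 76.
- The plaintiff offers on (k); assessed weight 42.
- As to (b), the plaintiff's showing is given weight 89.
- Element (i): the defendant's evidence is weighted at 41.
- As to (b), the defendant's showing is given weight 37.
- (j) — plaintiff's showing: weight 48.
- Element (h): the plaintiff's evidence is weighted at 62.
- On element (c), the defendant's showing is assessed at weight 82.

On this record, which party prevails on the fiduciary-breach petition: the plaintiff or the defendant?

plaintiff

— Issue I —
At Stage I.1 the plaintiff must meet a preponderance (weight exceeds 49): on (a) the weight is 51, > 49, so (a) meets the standard; on (b) the weight is 89 less the opposing 37 gives net 52, which does exceed 49, so (b) meets the standard.
  Stage I.1 carried; the burden shifts to the defendant.
At Stage I.2 the defendant must meet any credible evidence (weight is at least 17): on (c) the weight is 82 less the opposing 65 gives net 17, which does reach 17, so (c) meets the standard.
  All elements met. The burden passes to the plaintiff.
At Stage I.3 the plaintiff must meet a heightened civil standard (weight exceeds 68): on (d) the weight is 77 less the opposing 7 gives net 70, > 68, so (d) meets the standard; on (e) the weight is 72, which does exceed 68, so (e) meets the standard.
  The plaintiff carries the last stage.
All stages carried — the plaintiff prevails on this issue.
— Issue II —
Stage II.1 (plaintiff, a more-likely-than-not showing, weight is at least 53): (f) 53 ≥ 53 — meets.
  The plaintiff carries Stage II.1; the defendant now bears the burden.
Stage II.2 (defendant, a heightened civil standard, weight exceeds 76): (g) 76 ≤ 76 — fails.
  Stage II.2 not carried; the defendant fails its burden.
So the plaintiff prevails on this issue.
— Issue III —
Stage III.1 — burden on plaintiff; standard: a more-likely-than-not showing (weight is at least 48).
    (h): 62 − 12 = 50 ≥ 48 [met]
    (i): 92 − 41 = 51 ≥ 48 [met]
  All elements met. The plaintiff retains the burden for Stage III.2.
Stage III.2 — burden on plaintiff; standard: a more-likely-than-not showing (weight is at least 48).
    (j): 48 ≥ 48 [met]
  The plaintiff carries Stage III.2; the defendant now bears the burden.
Stage III.3 — burden on defendant; standard: a more-likely-than-not showing (weight is at least 48).
    (k): 88 − 42 = 46 < 48 [not met]
  The defendant does not carry Stage III.3.
The analysis ends at Stage III.3; the plaintiff prevails on this issue.
Per-issue: Issue I → plaintiff; Issue II → plaintiff; Issue III → plaintiff. The plaintiff must prevail on every issue; overall, the plaintiff prevails.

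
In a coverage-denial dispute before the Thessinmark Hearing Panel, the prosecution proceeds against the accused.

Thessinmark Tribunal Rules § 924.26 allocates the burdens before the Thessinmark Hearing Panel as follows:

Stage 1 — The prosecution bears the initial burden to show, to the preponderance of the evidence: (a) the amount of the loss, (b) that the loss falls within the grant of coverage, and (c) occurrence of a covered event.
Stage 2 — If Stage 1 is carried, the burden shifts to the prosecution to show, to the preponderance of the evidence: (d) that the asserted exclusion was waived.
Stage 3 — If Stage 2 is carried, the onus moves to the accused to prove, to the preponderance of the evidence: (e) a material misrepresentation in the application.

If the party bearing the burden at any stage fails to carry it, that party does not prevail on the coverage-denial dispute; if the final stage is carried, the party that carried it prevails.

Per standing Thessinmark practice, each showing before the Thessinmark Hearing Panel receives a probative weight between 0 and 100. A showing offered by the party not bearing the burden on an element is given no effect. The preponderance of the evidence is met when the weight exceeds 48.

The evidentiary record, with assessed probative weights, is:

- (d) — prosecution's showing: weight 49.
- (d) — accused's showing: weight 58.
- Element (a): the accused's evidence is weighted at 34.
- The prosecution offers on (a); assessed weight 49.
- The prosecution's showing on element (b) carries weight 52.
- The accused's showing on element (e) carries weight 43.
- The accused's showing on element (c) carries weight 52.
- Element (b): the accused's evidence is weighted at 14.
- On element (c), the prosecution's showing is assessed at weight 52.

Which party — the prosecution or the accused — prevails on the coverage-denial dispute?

Stage 1 (prosecution, the preponderance of the evidence, weight exceeds 48): (a) 49 (accused's 34 disregarded) > 48 — meets; (b) 52 (accused's 14 disregarded) > 48 — meets; (c) 52 (accused's 52 disregarded) > 48 — meets.
  Stage 1 carried; the burden remains with the prosecution.
Stage 2 (prosecution, the preponderance of the evidence, weight exceeds 48): (d) 49 (accused's 58 disregarded) > 48 — meets.
  Stage 2 carried; the burden shifts to the accused.
Stage 3 (accused, the preponderance of the evidence, weight exceeds 48): (e) 43 ≤ 48 — fails.
  Not every element is met, so the accused fails to carry Stage 3.
So the prosecution prevails.

prosecution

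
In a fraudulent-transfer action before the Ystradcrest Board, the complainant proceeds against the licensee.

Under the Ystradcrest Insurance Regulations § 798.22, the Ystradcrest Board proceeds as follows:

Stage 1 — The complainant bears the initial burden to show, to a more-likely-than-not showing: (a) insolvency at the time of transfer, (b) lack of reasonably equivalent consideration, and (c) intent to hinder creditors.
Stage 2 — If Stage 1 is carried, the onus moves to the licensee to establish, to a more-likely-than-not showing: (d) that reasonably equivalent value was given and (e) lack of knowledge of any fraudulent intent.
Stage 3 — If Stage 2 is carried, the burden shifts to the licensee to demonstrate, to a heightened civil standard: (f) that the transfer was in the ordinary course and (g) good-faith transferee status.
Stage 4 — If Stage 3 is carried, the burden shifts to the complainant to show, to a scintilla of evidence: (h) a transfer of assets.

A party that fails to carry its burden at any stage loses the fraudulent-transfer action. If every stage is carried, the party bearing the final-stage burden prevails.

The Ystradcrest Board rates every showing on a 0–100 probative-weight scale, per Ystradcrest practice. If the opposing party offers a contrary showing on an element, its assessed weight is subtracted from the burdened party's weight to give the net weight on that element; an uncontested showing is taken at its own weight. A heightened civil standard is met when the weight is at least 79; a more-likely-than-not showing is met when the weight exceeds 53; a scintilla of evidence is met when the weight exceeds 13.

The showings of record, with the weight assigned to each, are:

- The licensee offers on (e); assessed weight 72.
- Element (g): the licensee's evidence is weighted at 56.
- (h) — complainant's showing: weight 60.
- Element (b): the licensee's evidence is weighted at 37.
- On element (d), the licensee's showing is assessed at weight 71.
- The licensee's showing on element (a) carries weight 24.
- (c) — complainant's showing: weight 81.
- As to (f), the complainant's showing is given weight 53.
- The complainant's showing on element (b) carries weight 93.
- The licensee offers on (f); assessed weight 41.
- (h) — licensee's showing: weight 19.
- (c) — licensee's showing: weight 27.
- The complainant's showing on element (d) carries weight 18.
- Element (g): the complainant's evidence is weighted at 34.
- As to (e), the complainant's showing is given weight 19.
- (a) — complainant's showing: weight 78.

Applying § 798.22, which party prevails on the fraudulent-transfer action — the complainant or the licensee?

At Stage 1 the complainant must meet a more-likely-than-not showing (weight exceeds 53): on (a) the weight is 78 less the opposing 24 gives net 54, > 53, so (a) meets the standard; on (b) the weight is 93 less the opposing 37 gives net 56, > 53, so (b) meets the standard; on (c) the weight is 81 less the opposing 27 gives net 54, > 53, so (c) meets the standard.
  Stage 1 carried; the burden shifts to the licensee.
At Stage 2 the licensee must meet a more-likely-than-not showing (weight exceeds 53): on (d) the weight is 71 less the opposing 18 gives net 53, ≤ 53, so (d) does not meet the standard; on (e) the weight is 72 less the opposing 19 gives net 53, ≤ 53, so (e) does not meet the standard.
  Stage 2 not carried; the licensee fails its burden.
The complainant prevails.

complainant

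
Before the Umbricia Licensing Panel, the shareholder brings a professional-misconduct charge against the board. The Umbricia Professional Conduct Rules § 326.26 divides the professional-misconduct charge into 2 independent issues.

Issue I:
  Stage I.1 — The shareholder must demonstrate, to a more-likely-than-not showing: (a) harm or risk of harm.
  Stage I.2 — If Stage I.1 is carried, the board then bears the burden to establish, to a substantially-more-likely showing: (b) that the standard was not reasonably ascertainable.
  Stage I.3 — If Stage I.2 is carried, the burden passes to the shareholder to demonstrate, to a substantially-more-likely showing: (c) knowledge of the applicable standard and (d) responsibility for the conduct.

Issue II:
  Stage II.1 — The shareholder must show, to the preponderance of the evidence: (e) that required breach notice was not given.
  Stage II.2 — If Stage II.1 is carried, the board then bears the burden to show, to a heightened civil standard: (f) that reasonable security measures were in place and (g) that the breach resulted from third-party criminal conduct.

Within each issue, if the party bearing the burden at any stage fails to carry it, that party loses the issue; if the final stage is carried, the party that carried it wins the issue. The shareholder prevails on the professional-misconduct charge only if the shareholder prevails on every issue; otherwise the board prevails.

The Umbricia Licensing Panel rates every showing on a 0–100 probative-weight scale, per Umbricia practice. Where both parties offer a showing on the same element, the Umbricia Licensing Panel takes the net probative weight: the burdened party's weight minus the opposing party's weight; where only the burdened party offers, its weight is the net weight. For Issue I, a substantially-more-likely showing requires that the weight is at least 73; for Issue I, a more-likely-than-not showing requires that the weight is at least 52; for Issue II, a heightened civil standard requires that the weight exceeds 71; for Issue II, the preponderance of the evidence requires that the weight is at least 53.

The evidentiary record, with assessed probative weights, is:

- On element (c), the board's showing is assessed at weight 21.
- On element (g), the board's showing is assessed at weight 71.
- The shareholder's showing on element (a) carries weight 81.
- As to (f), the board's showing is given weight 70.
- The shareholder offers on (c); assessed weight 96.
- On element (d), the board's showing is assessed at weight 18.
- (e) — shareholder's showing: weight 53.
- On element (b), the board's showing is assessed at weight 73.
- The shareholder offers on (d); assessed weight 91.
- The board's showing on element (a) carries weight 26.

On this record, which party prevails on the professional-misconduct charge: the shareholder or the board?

— Issue I —
Stage I.1 (shareholder, a more-likely-than-not showing, weight is at least 52): (a) net 81−26=55 ≥ 52 — meets.
  Stage I.1 is satisfied; the onus moves to the board.
Stage I.2 (board, a substantially-more-likely showing, weight is at least 73): (b) 73 ≥ 73 — meets.
  The board carries Stage I.2; the shareholder now bears the burden.
Stage I.3 (shareholder, a substantially-more-likely showing, weight is at least 73): (c) net 96−21=75 ≥ 73 — meets; (d) net 91−18=73 ≥ 73 — meets.
  All elements met at the final stage.
All stages carried — the shareholder prevails on this issue.
— Issue II —
At Stage II.1 the shareholder must meet the preponderance of the evidence (weight is at least 53): on (e) the weight is 53, which does reach 53, so (e) meets the standard.
  Stage II.1 is satisfied; the onus moves to the board.
At Stage II.2 the board must meet a heightened civil standard (weight exceeds 71): on (f) the weight is 70, ≤ 71, so (f) does not meet the standard; on (g) the weight is 71, ≤ 71, so (g) does not meet the standard.
  Not every element is met, so the board fails to carry Stage II.2.
The analysis ends at Stage II.2; the shareholder prevails on this issue.
Per-issue: Issue I → shareholder; Issue II → shareholder. The shareholder must prevail on every issue; overall, the shareholder prevails.

shareholder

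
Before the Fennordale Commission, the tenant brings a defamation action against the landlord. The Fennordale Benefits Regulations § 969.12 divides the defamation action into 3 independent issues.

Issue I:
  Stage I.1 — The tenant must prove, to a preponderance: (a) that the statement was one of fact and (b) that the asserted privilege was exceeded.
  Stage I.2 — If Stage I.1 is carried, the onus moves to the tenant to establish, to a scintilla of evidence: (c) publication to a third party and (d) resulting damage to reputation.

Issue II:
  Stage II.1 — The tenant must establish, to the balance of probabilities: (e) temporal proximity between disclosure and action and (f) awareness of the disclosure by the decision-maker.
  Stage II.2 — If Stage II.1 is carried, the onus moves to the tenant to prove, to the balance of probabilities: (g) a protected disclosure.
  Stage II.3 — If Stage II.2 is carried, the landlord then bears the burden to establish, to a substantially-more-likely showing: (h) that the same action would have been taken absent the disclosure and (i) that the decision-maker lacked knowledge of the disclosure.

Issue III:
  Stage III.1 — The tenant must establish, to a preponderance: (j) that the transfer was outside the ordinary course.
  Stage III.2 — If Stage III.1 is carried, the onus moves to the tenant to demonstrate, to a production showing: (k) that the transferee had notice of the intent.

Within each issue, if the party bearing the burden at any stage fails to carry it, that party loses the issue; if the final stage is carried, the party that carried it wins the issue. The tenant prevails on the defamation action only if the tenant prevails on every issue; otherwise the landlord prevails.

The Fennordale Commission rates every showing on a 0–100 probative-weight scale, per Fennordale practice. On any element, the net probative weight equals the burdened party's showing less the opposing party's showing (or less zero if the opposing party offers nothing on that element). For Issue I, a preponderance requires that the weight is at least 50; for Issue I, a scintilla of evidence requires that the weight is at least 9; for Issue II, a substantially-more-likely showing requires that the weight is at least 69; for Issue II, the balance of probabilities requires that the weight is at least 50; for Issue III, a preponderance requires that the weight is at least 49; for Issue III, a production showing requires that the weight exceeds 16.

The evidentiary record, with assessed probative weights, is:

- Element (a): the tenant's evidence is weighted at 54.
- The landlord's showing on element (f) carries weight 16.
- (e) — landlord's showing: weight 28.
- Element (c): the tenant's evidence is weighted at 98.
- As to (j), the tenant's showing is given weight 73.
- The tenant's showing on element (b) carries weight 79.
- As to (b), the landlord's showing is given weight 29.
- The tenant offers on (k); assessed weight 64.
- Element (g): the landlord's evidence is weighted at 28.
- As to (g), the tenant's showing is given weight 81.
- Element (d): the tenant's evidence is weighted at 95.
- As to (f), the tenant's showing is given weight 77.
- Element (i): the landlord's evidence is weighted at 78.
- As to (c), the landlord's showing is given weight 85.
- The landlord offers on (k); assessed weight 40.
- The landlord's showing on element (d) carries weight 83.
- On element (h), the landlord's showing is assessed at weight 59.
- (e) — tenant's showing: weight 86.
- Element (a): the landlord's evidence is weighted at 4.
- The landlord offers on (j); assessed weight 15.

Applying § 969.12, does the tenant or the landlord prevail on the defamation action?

tenant

— Issue I —
At Stage I.1 the tenant must meet a preponderance (weight is at least 50): on (a) the weight is 54 less the opposing 4 gives net 50, ≥ 50, so (a) meets the standard; on (b) the weight is 79 less the opposing 29 gives net 50, which does reach 50, so (b) meets the standard.
  Stage I.1 is satisfied; the tenant continues to bear the burden.
At Stage I.2 the tenant must meet a scintilla of evidence (weight is at least 9): on (c) the weight is 98 less the opposing 85 gives net 13, which does reach 9, so (c) meets the standard; on (d) the weight is 95 less the opposing 83 gives net 12, which does reach 9, so (d) meets the standard.
  Stage I.2 carried; the final stage is satisfied.
All stages carried — the tenant prevails on this issue.
— Issue II —
Stage II.1 (tenant, the balance of probabilities, weight is at least 50): (e) net 86−28=58 ≥ 50 — meets; (f) net 77−16=61 ≥ 50 — meets.
  Stage II.1 carried; the burden remains with the tenant.
Stage II.2 (tenant, the balance of probabilities, weight is at least 50): (g) net 81−28=53 ≥ 50 — meets.
  All elements met. The burden passes to the landlord.
Stage II.3 (landlord, a substantially-more-likely showing, weight is at least 69): (h) 59 < 69 — fails; (i) 78 ≥ 69 — meets.
  Stage II.3 not carried; the landlord fails its burden.
So the tenant prevails on this issue.
— Issue III —
Stage III.1 — burden on tenant; standard: a preponderance (weight is at least 49).
    (j): 73 − 15 = 58 ≥ 49 [met]
  Stage III.1 is satisfied; the tenant continues to bear the burden.
Stage III.2 — burden on tenant; standard: a production showing (weight exceeds 16).
    (k): 64 − 40 = 24 > 16 [met]
  The tenant carries the last stage.
With every stage satisfied, the tenant prevails on this issue.
Per-issue: Issue I → tenant; Issue II → tenant; Issue III → tenant. The tenant must prevail on every issue; overall, the tenant prevails.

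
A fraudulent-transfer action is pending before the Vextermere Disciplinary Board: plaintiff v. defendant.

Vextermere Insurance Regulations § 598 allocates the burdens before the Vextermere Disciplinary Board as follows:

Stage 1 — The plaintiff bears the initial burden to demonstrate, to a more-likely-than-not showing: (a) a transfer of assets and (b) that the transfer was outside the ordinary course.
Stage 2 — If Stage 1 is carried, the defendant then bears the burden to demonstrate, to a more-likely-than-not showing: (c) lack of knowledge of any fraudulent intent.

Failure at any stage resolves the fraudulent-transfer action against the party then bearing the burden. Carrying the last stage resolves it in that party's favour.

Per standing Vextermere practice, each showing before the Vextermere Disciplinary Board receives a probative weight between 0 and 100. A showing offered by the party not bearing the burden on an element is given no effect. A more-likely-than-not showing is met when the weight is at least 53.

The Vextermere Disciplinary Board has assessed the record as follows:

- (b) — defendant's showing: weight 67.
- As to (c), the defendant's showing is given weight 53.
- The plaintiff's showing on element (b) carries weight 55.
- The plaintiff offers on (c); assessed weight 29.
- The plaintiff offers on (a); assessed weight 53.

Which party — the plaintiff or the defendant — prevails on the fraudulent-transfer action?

defendant

At Stage 1 the plaintiff must meet a more-likely-than-not showing (weight is at least 53): on (a) the weight is 53, ≥ 53, so (a) meets the standard; on (b) the weight is 55 (the defendant's 67 is given no effect), which does reach 53, so (b) meets the standard.
  All elements met. The burden passes to the defendant.
At Stage 2 the defendant must meet a more-likely-than-not showing (weight is at least 53): on (c) the weight is 53 (the plaintiff's 29 is given no effect), ≥ 53, so (c) meets the standard.
  The defendant carries the last stage.
All stages carried — the defendant prevails.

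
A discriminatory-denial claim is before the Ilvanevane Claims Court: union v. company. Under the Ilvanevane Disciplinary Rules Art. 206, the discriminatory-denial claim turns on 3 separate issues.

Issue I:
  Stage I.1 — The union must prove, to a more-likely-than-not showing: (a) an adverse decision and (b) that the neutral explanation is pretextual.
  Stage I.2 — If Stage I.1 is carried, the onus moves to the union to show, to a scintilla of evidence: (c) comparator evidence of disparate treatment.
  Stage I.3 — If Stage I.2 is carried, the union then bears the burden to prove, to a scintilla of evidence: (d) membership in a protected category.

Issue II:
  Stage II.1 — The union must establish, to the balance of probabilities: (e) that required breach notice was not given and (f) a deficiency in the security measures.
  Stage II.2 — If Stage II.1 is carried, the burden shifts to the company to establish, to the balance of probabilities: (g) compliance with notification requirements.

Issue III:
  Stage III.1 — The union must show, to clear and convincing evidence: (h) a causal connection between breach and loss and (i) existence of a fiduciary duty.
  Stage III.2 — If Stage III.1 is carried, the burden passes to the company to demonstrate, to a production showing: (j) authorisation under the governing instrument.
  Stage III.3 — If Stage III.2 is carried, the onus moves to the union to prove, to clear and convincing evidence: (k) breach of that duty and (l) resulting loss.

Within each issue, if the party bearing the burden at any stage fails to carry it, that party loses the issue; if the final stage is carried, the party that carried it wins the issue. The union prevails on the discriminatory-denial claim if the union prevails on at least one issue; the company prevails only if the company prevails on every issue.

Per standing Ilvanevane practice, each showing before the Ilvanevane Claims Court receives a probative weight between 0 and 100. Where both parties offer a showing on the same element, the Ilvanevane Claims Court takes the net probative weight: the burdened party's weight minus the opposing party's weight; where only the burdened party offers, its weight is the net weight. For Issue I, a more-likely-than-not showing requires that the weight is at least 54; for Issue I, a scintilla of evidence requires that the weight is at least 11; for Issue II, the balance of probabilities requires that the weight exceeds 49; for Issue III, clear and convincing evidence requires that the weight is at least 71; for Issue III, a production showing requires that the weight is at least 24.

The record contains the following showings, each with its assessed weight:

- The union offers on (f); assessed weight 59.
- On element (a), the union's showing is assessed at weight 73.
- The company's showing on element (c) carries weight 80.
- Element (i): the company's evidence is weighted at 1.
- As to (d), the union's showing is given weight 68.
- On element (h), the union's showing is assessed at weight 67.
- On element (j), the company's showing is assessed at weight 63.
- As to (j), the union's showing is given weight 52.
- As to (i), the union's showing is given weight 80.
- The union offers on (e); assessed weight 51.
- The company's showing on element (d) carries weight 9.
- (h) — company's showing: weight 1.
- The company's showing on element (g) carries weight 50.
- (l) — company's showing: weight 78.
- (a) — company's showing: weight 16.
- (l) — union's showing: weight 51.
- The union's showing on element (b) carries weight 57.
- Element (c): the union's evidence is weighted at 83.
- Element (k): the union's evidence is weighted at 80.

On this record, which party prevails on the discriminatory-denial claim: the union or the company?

company

— Issue I —
At Stage I.1 the union must meet a more-likely-than-not showing (weight is at least 54): on (a) the weight is 73 less the opposing 16 gives net 57, which does reach 54, so (a) meets the standard; on (b) the weight is 57, which does reach 54, so (b) meets the standard.
  All elements met. The union retains the burden for Stage I.2.
At Stage I.2 the union must meet a scintilla of evidence (weight is at least 11): on (c) the weight is 83 less the opposing 80 gives net 3, < 11, so (c) does not meet the standard.
  Stage I.2 not carried; the union fails its burden.
The analysis ends at Stage I.2; the company prevails on this issue.
— Issue II —
At Stage II.1 the union must meet the balance of probabilities (weight exceeds 49): on (e) the weight is 51, which does exceed 49, so (e) meets the standard; on (f) the weight is 59, > 49, so (f) meets the standard.
  The union carries Stage II.1; the company now bears the burden.
At Stage II.2 the company must meet the balance of probabilities (weight exceeds 49): on (g) the weight is 50, which does exceed 49, so (g) meets the standard.
  The company carries the last stage.
With every stage satisfied, the company prevails on this issue.
— Issue III —
Stage III.1 (union, clear and convincing evidence, weight is at least 71): (h) net 67−1=66 < 71 — fails; (i) net 80−1=79 ≥ 71 — meets.
  Stage III.1 not carried; the union fails its burden.
So the company prevails on this issue.
Per-issue: Issue I → company; Issue II → company; Issue III → company. The union must prevail on at least one issue; overall, the company prevails.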